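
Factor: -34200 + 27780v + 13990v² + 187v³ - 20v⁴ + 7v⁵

(7v - 6)(v + 10)(v + 3)(v² - 15v + 190)

Trying the rational-root candidates, v = -3 is a root, so (v + 3) is a factor; dividing leaves 7v⁴ - 41v³ + 310v² + 13060v - 11400.
Then v = 6/7 is a root, giving the factor (7v - 6) and quotient v³ - 5v² + 40v + 1900.
Next, v = -10 is a root, giving the factor (v + 10) and quotient v² - 15v + 190.
The quadratic v² - 15v + 190 has discriminant -535 < 0 and is irreducible over ℤ.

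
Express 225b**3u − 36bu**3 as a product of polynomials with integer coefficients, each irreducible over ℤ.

9bu(5b + 2u)(5b − 2u)

Factor out 9bu, leaving 25b**2 − 4u**2, which is a difference of two squares.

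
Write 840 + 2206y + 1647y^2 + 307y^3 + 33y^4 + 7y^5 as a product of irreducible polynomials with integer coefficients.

(7y + 5)(y + 1)(y + 4)(y^2 - y + 42)

Testing divisors of the constant over divisors of the leading coefficient, y = -5/7 is a root, giving the factor (7y + 5) and quotient y^4 + 4y^3 + 41y^2 + 206y + 168.
Next, y = -4 is a root, so (y + 4) is a factor; dividing leaves y^3 + 41y + 42.
Continuing, y = -1 is a root, so (y + 1) divides it; the quotient is y^2 - y + 42.
The quadratic y^2 - y + 42 has discriminant -167 < 0 and is irreducible over ℤ.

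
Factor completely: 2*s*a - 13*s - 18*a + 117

(2*a - 13)*(s - 9)

Group as (2*s*a - 13*s) + (-18*a + 117) = s*(2*a - 13) - 9*(2*a - 13).
Both groups share the factor (2*a - 13).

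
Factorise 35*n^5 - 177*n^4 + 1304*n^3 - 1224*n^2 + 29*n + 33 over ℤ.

By the rational root theorem, n = 1/5 is a root, giving the factor (5*n - 1) and quotient 7*n^4 - 34*n^3 + 254*n^2 - 194*n - 33.
Next, n = 1 is a root, so (n - 1) is a factor; dividing leaves 7*n^3 - 27*n^2 + 227*n + 33.
Continuing, n = -1/7 is a root, so (7*n + 1) divides it; the quotient is n^2 - 4*n + 33.
The quadratic n^2 - 4*n + 33 has discriminant -116 < 0 and is irreducible over ℤ.

(5*n - 1)*(7*n + 1)*(n - 1)*(n^2 - 4*n + 33)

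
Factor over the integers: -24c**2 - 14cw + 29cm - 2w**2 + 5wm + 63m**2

-(3c + w - 7m)(8c + 2w + 9m)

Group: -3c(8c + 2w + 9m) + (-w + 7m)(8c + 2w + 9m); both groups contain (8c + 2w + 9m).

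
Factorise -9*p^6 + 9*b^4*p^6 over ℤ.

Factor out 9*p^6 first: what remains is b^4 - 1.
Recognize a difference of squares with the parts b^2 and 1.
b^2 - 1 is again a difference of squares: (b - 1)*(b + 1).

9*p^6*(b + 1)*(b - 1)*(b^2 + 1)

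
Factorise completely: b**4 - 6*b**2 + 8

Substitute u = b**2 to get a quadratic in u, then factor.
b**2 - 2 is irreducible over ℤ (2 is not a perfect square).
b**2 - 4 is a difference of squares.

(b + 2)*(b - 2)*(b**2 - 2)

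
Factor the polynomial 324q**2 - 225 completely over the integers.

Factor out 9, leaving 36q**2 - 25, which is a difference of two squares.

9(6q + 5)(6q - 5)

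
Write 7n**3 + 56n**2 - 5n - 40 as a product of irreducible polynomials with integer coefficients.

(n + 8)(7n**2 - 5)

Group as (7n**3 - 5n) + (56n**2 - 40) = n(7n**2 - 5) + 8(7n**2 - 5).
Both groups share the factor (7n**2 - 5).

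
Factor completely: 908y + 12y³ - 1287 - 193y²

By the rational root theorem, y = 13/3 is a root, so (3y - 13) divides it; the quotient is 4y² - 47y + 99.
The remaining quadratic factors as (4y - 11)(y - 9).

(3y - 13)(4y - 11)(y - 9)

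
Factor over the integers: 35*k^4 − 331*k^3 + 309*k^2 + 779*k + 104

(5*k − 13)*(7*k + 1)*(k + 1)*(k − 8)

Trying the rational-root candidates, k = −1/7 is a root, giving the factor (7*k + 1) and quotient 5*k^3 − 48*k^2 + 51*k + 104.
Continuing, k = 8 is a root, so (k − 8) is a factor; dividing leaves 5*k^2 − 8*k − 13.
The remaining quadratic factors as (5*k − 13)(k + 1).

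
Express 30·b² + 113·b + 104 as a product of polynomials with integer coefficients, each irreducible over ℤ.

Need a pair with product 30·104 = 3120 and sum 113: that's 65 and 48.
Split the middle term: 30·b² + 65·b + 48·b + 104 = 5·b·(6·b + 13) + 8·(6·b + 13).

(5·b + 8)·(6·b + 13)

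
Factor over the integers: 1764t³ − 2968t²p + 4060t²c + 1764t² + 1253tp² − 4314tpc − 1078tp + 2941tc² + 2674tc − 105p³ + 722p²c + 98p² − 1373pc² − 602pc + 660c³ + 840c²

(14t − 15p + 11c + 14)(14t − 7p + 15c)(9t − p + 4c)

Group: 14t(126t² − 77tp + 191tc + 7p² − 43pc + 60c²) + (−15p + 11c + 14)(126t² − 77tp + 191tc + 7p² − 43pc + 60c²); both groups contain (126t² − 77tp + 191tc + 7p² − 43pc + 60c²), so (14t − 15p + 11c + 14) is a factor with cofactor 126t² − 77tp + 191tc + 7p² − 43pc + 60c².
The cofactor groups again: 126t² − 77tp + 191tc + 7p² − 43pc + 60c² = 14t(9t − p + 4c) + (−7p + 15c)(9t − p + 4c); both groups contain (9t − p + 4c), giving (14t − 7p + 15c)(9t − p + 4c).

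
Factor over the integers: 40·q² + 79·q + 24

(5·q + 8)·(8·q + 3)

Need a pair with product 40·24 = 960 and sum 79: that's 64 and 15.
Split the middle term: 40·q² + 64·q + 15·q + 24 = 8·q·(5·q + 8) + 3·(5·q + 8).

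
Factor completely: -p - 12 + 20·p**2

(4·p + 3)·(5·p - 4)

Need a pair with product 20·(-12) = -240 and sum -1: that's -16 and 15.
Split the middle term: 20·p**2 - 16·p + 15·p - 12 = 4·p·(5·p - 4) + 3·(5·p - 4).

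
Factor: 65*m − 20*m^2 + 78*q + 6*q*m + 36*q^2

(6*q − 4*m + 13)*(6*q + 5*m)

Group: 6*q*(6*q − 4*m + 13) + 5*m*(6*q − 4*m + 13); both groups contain (6*q − 4*m + 13).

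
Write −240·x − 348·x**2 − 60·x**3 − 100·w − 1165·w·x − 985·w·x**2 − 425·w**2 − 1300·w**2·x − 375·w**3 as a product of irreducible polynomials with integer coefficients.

−(15·w + x + 5)·(5·w + 12·x)·(5·w + 5·x + 4)

Group: 15·w·(−25·w**2 − 85·w·x − 20·w − 60·x**2 − 48·x) + (x + 5)·(−25·w**2 − 85·w·x − 20·w − 60·x**2 − 48·x); both groups contain (−25·w**2 − 85·w·x − 20·w − 60·x**2 − 48·x), so (15·w + x + 5) is a factor with cofactor −25·w**2 − 85·w·x − 20·w − 60·x**2 − 48·x.
The cofactor groups again: −25·w**2 − 85·w·x − 20·w − 60·x**2 − 48·x = −5·w·(5·w + 5·x + 4) − 12·x·(5·w + 5·x + 4); both groups contain (5·w + 5·x + 4), giving −(5·w + 12·x)·(5·w + 5·x + 4).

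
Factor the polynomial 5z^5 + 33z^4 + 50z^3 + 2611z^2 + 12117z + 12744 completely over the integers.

Among the possible rational roots, z = -8/5 is a root, giving the factor (5z + 8) and quotient z^4 + 5z^3 + 2z^2 + 519z + 1593.
Next, z = -3 is a root, so (z + 3) is a factor; dividing leaves z^3 + 2z^2 - 4z + 531.
Continuing, z = -9 is a root, giving the factor (z + 9) and quotient z^2 - 7z + 59.
The quadratic z^2 - 7z + 59 has discriminant -187 < 0 and is irreducible over ℤ.

(5z + 8)(z + 3)(z + 9)(z^2 - 7z + 59)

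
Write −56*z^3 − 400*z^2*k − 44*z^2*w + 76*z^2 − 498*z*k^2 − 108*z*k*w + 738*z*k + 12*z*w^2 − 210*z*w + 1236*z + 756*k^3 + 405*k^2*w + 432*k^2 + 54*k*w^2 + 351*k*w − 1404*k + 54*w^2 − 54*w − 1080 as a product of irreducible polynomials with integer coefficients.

Group: 2*z*(−28*z^2 − 74*z*k − 22*z*w + 164*z + 84*k^2 + 45*k*w − 36*k + 6*w^2 − 6*w − 120) + (9*k + 9)*(−28*z^2 − 74*z*k − 22*z*w + 164*z + 84*k^2 + 45*k*w − 36*k + 6*w^2 − 6*w − 120); both groups contain (−28*z^2 − 74*z*k − 22*z*w + 164*z + 84*k^2 + 45*k*w − 36*k + 6*w^2 − 6*w − 120), so (2*z + 9*k + 9) is a factor with cofactor −28*z^2 − 74*z*k − 22*z*w + 164*z + 84*k^2 + 45*k*w − 36*k + 6*w^2 − 6*w − 120.
The cofactor groups again: −28*z^2 − 74*z*k − 22*z*w + 164*z + 84*k^2 + 45*k*w − 36*k + 6*w^2 − 6*w − 120 = −14*z*(2*z + 7*k + 2*w − 10) + (12*k + 3*w + 12)*(2*z + 7*k + 2*w − 10); both groups contain (2*z + 7*k + 2*w − 10), giving −(14*z − 12*k − 3*w − 12)*(2*z + 7*k + 2*w − 10).

−(14*z − 12*k − 3*w − 12)*(2*z + 7*k + 2*w − 10)*(2*z + 9*k + 9)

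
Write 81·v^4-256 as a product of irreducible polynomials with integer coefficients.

Write as (9·v^2)² − (16)², then factor 9·v^2-16 once more.

(3·v+4)·(3·v-4)·(9·v^2+16)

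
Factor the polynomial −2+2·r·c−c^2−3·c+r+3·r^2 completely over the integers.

(3·r−c−2)·(r+c+1)

Group: 3·r·(r+c+1) + (−c−2)·(r+c+1); both groups contain (r+c+1).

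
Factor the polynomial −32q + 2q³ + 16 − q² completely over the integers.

By the rational root theorem, q = −4 is a root, giving the factor (q + 4) and quotient 2q² − 9q + 4.
The remaining quadratic factors as (q − 4)(2q − 1).

(2q − 1)(q + 4)(q − 4)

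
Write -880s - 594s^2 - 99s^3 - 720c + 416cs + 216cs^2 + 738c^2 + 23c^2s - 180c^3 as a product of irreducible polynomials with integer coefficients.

Group: 9c(-20c^2 + 27cs + 82c - 9s^2 - 54s - 80) + 11s(-20c^2 + 27cs + 82c - 9s^2 - 54s - 80); both groups contain (-20c^2 + 27cs + 82c - 9s^2 - 54s - 80), so (9c + 11s) is a factor with cofactor -20c^2 + 27cs + 82c - 9s^2 - 54s - 80.
The cofactor groups again: -20c^2 + 27cs + 82c - 9s^2 - 54s - 80 = -4c(5c - 3s - 8) + (3s + 10)(5c - 3s - 8); both groups contain (5c - 3s - 8), giving -(4c - 3s - 10)(5c - 3s - 8).

-(4c - 3s - 10)(5c - 3s - 8)(9c + 11s)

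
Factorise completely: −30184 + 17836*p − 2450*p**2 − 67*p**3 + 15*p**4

Trying the rational-root candidates, p = 14/3 is a root, giving the factor (3*p − 14) and quotient 5*p**3 + p**2 − 812*p + 2156.
Next, p = −14 is a root, so (p + 14) is a factor; dividing leaves 5*p**2 − 69*p + 154.
The remaining quadratic factors as (p − 11)(5*p − 14).

(3*p − 14)*(5*p − 14)*(p + 14)*(p − 11)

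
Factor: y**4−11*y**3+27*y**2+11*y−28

(y+1)*(y−1)*(y−4)*(y−7)

Testing divisors of the constant over divisors of the leading coefficient, y = 1 is a root, so (y−1) divides it; the quotient is y**3−10*y**2+17*y+28.
Then y = 7 is a root, so (y−7) divides it; the quotient is y**2−3*y−4.
The remaining quadratic factors as (y−4)(y+1).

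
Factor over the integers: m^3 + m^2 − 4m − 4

(m + 1)(m + 2)(m − 2)

Testing divisors of the constant over divisors of the leading coefficient, m = −1 is a root, giving the factor (m + 1) and quotient m^2 − 4.
The remaining quadratic factors as (m − 2)(m + 2).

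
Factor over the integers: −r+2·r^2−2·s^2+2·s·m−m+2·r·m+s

Group: −s·(2·s+2·r−1) + (r+m)·(2·s+2·r−1); both groups contain (2·s+2·r−1).

−(s−r−m)·(2·s+2·r−1)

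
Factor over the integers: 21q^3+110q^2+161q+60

(3q+5)(7q+4)(q+3)

Trying the rational-root candidates, q = -3 is a root, giving the factor (q+3) and quotient 21q^2+47q+20.
The remaining quadratic factors as (7q+4)(3q+5).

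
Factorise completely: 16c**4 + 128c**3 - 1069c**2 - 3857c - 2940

By the rational root theorem, c = 7 is a root, giving the factor (c - 7) and quotient 16c**3 + 240c**2 + 611c + 420.
Then c = -7/4 is a root, giving the factor (4c + 7) and quotient 4c**2 + 53c + 60.
The remaining quadratic factors as (c + 12)(4c + 5).

(4c + 5)(4c + 7)(c + 12)(c - 7)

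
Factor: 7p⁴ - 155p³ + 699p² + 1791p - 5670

(7p - 15)(p + 3)(p - 14)(p - 9)

By the rational root theorem, p = 9 is a root, giving the factor (p - 9) and quotient 7p³ - 92p² - 129p + 630.
Continuing, p = -3 is a root, giving the factor (p + 3) and quotient 7p² - 113p + 210.
The remaining quadratic factors as (p - 14)(7p - 15).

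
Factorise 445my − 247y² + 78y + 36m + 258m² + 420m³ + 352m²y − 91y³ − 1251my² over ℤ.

(14m + y + 3)(5m − 7y + 2)(6m + 13y)

Group: 6m(70m² − 93my + 43m − 7y² − 19y + 6) + 13y(70m² − 93my + 43m − 7y² − 19y + 6); both groups contain (70m² − 93my + 43m − 7y² − 19y + 6), so (6m + 13y) is a factor with cofactor 70m² − 93my + 43m − 7y² − 19y + 6.
The cofactor groups again: 70m² − 93my + 43m − 7y² − 19y + 6 = 5m(14m + y + 3) + (−7y + 2)(14m + y + 3); both groups contain (14m + y + 3), giving (5m − 7y + 2)(14m + y + 3).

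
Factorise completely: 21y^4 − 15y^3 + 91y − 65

Group as (21y^4 + 91y) + (−15y^3 − 65) = 7y(3y^3 + 13) − 5(3y^3 + 13).
Both groups share the factor (3y^3 + 13).

(7y − 5)(3y^3 + 13)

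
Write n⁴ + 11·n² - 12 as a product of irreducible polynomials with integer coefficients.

Substitute u = n² to get a quadratic in u, then factor.
n² - 1 is a difference of squares.
n² + 12 is irreducible over ℤ (always positive, so no real roots).

(n + 1)·(n - 1)·(n² + 12)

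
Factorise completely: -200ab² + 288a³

8a(6a + 5b)(6a - 5b)

Every term has a factor of 8a. Then 36a² - 25b² = (6a)² − (5b)².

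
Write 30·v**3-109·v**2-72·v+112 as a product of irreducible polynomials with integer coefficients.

Trying the rational-root candidates, v = -7/6 is a root, giving the factor (6·v+7) and quotient 5·v**2-24·v+16.
The remaining quadratic factors as (v-4)(5·v-4).

(5·v-4)·(6·v+7)·(v-4)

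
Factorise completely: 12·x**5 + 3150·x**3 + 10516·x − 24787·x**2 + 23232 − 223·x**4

(3·x − 4)·(4·x + 3)·(x − 11)·(x**2 − 7·x + 176)

By the rational root theorem, x = −3/4 is a root, giving the factor (4·x + 3) and quotient 3·x**4 − 58·x**3 + 831·x**2 − 6820·x + 7744.
Next, x = 11 is a root, so (x − 11) is a factor; dividing leaves 3·x**3 − 25·x**2 + 556·x − 704.
Then x = 4/3 is a root, giving the factor (3·x − 4) and quotient x**2 − 7·x + 176.
The quadratic x**2 − 7·x + 176 has discriminant −655 < 0 and is irreducible over ℤ.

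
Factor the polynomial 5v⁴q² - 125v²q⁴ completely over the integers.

Pull out the common factor 5v²q²; v² - 25q² is a difference of squares.

5q²v²(v - 5q)(v + 5q)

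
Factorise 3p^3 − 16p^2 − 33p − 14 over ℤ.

By the rational root theorem, p = 7 is a root, giving the factor (p − 7) and quotient 3p^2 + 5p + 2.
The remaining quadratic factors as (p + 1)(3p + 2).

(3p + 2)(p + 1)(p − 7)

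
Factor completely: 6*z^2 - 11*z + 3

Need a pair with product 6·3 = 18 and sum -11: that's -9 and -2.
Split the middle term: 6*z^2 - 9*z - 2*z + 3 = 3*z*(2*z - 3) - (2*z - 3).

(2*z - 3)*(3*z - 1)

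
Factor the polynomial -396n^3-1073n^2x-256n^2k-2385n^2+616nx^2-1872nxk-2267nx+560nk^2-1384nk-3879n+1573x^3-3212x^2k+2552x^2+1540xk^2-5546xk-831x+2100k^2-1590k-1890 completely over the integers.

Group: 11n(-36n^2-55nx-56nk-171n+121x^2-154xk+66x-210k-135) + (13x-10k+14)(-36n^2-55nx-56nk-171n+121x^2-154xk+66x-210k-135); both groups contain (-36n^2-55nx-56nk-171n+121x^2-154xk+66x-210k-135), so (11n+13x-10k+14) is a factor with cofactor -36n^2-55nx-56nk-171n+121x^2-154xk+66x-210k-135.
The cofactor groups again: -36n^2-55nx-56nk-171n+121x^2-154xk+66x-210k-135 = -4n(9n-11x+14k+9) + (-11x-15)(9n-11x+14k+9); both groups contain (9n-11x+14k+9), giving -(4n+11x+15)(9n-11x+14k+9).

-(11n+13x-10k+14)(9n-11x+14k+9)(4n+11x+15)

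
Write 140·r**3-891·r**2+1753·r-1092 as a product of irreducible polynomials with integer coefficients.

Testing divisors of the constant over divisors of the leading coefficient, r = 7/5 is a root, giving the factor (5·r-7) and quotient 28·r**2-139·r+156.
The remaining quadratic factors as (4·r-13)(7·r-12).

(4·r-13)·(5·r-7)·(7·r-12)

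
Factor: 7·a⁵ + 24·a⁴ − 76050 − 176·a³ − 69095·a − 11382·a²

(7·a + 10)·(a + 5)·(a − 13)·(a² + 10·a + 117)

Trying the rational-root candidates, a = −10/7 is a root, so (7·a + 10) divides it; the quotient is a⁴ + 2·a³ − 28·a² − 1586·a − 7605.
Then a = 13 is a root, giving the factor (a − 13) and quotient a³ + 15·a² + 167·a + 585.
Next, a = −5 is a root, so (a + 5) is a factor; dividing leaves a² + 10·a + 117.
The quadratic a² + 10·a + 117 has discriminant −368 < 0 and is irreducible over ℤ.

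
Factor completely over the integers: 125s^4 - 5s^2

Pull out the common factor 5s^2; 25s^2 - 1 is a difference of squares.

5s^2(5s + 1)(5s - 1)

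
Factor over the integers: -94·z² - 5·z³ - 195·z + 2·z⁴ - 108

(2·z + 3)·(z + 1)·(z + 4)·(z - 9)

Among the possible rational roots, z = -1 is a root, so (z + 1) divides it; the quotient is 2·z³ - 7·z² - 87·z - 108.
Next, z = 9 is a root, so (z - 9) divides it; the quotient is 2·z² + 11·z + 12.
The remaining quadratic factors as (z + 4)(2·z + 3).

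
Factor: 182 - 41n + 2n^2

Need a pair with product 2·182 = 364 and sum -41: that's -28 and -13.
Split the middle term: 2n^2 - 28n - 13n + 182 = 2n(n - 14) - 13(n - 14).

(2n - 13)(n - 14)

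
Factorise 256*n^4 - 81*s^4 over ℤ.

(4*n + 3*s)*(4*n - 3*s)*(16*n^2 + 9*s^2)

Write as (16*n^2)² − (9*s^2)², then factor 16*n^2 - 9*s^2 once more.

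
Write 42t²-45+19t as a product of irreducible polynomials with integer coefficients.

Need a pair with product 42·(-45) = -1890 and sum 19: that's -35 and 54.
Split the middle term: 42t²-35t + 54t-45 = 7t(6t-5) + 9(6t-5).

(6t-5)(7t+9)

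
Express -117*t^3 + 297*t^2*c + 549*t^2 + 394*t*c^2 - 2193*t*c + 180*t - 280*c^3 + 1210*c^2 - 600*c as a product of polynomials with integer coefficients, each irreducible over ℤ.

-(3*t - 10*c)*(13*t - 7*c + 4)*(3*t + 4*c - 15)

Group: 3*t*(-39*t^2 + 151*t*c - 12*t - 70*c^2 + 40*c) + (4*c - 15)*(-39*t^2 + 151*t*c - 12*t - 70*c^2 + 40*c); both groups contain (-39*t^2 + 151*t*c - 12*t - 70*c^2 + 40*c), so (3*t + 4*c - 15) is a factor with cofactor -39*t^2 + 151*t*c - 12*t - 70*c^2 + 40*c.
The cofactor groups again: -39*t^2 + 151*t*c - 12*t - 70*c^2 + 40*c = -3*t*(13*t - 7*c + 4) + 10*c*(13*t - 7*c + 4); both groups contain (13*t - 7*c + 4), giving -(3*t - 10*c)*(13*t - 7*c + 4).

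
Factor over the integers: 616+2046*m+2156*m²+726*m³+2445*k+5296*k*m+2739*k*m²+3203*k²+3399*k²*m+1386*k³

Group: 14*k*(99*k²+165*k*m+151*k+66*m²+130*m+56) + (11*m+11)*(99*k²+165*k*m+151*k+66*m²+130*m+56); both groups contain (99*k²+165*k*m+151*k+66*m²+130*m+56), so (14*k+11*m+11) is a factor with cofactor 99*k²+165*k*m+151*k+66*m²+130*m+56.
The cofactor groups again: 99*k²+165*k*m+151*k+66*m²+130*m+56 = 9*k*(11*k+11*m+7) + (6*m+8)*(11*k+11*m+7); both groups contain (11*k+11*m+7), giving (9*k+6*m+8)*(11*k+11*m+7).

(11*k+11*m+7)*(14*k+11*m+11)*(9*k+6*m+8)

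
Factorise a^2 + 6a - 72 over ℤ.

(a + 12)(a - 6)

Two integers with product -72 and sum 6 are 12 and -6.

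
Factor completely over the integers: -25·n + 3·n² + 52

Need a pair with product 3·52 = 156 and sum -25: that's -12 and -13.
Split the middle term: 3·n² - 12·n - 13·n + 52 = 3·n·(n - 4) - 13·(n - 4).

(3·n - 13)·(n - 4)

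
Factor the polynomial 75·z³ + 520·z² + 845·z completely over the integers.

Pull out the common factor 5·z, then factor the remaining trinomial.

5·z·(3·z + 13)·(5·z + 13)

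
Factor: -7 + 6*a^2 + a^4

Substitute u = a^2 to get a quadratic in u, then factor.
a^2 + 7 is irreducible over ℤ (always positive, so no real roots).
a^2 - 1 is a difference of squares.

(a + 1)*(a - 1)*(a^2 + 7)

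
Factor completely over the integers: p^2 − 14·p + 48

(p − 6)·(p − 8)

Two integers with product 48 and sum −14 are −6 and −8.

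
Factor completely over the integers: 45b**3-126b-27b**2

Pull out the common factor 9b, then factor the remaining trinomial.

9b(5b+7)(b-2)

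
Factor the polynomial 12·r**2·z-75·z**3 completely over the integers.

3·z·(2·r+5·z)·(2·r-5·z)

Pull out the common factor 3·z; 4·r**2-25·z**2 is a difference of squares.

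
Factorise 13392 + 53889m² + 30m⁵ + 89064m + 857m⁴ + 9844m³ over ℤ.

Among the possible rational roots, m = -12/5 is a root, giving the factor (5m + 12) and quotient 6m⁴ + 157m³ + 1592m² + 6957m + 1116.
Next, m = -12 is a root, so (m + 12) is a factor; dividing leaves 6m³ + 85m² + 572m + 93.
Then m = -1/6 is a root, so (6m + 1) is a factor; dividing leaves m² + 14m + 93.
The quadratic m² + 14m + 93 has discriminant -176 < 0 and is irreducible over ℤ.

(5m + 12)(6m + 1)(m + 12)(m² + 14m + 93)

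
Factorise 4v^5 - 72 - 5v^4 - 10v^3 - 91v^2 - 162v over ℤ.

(4v + 3)(v + 1)(v - 4)(v^2 + v + 6)

By the rational root theorem, v = 4 is a root, giving the factor (v - 4) and quotient 4v^4 + 11v^3 + 34v^2 + 45v + 18.
Next, v = -3/4 is a root, so (4v + 3) is a factor; dividing leaves v^3 + 2v^2 + 7v + 6.
Continuing, v = -1 is a root, so (v + 1) is a factor; dividing leaves v^2 + v + 6.
The quadratic v^2 + v + 6 has discriminant -23 < 0 and is irreducible over ℤ.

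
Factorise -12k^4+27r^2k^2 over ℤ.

Pull out the common factor 3k^2; 9r^2-4k^2 is a difference of squares.

3k^2(3r-2k)(3r+2k)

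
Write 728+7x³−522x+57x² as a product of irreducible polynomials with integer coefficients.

By the rational root theorem, x = 4 is a root, so (x−4) is a factor; dividing leaves 7x²+85x−182.
The remaining quadratic factors as (x+14)(7x−13).

(7x−13)(x+14)(x−4)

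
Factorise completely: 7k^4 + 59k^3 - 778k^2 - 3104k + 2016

Trying the rational-root candidates, k = -14 is a root, so (k + 14) divides it; the quotient is 7k^3 - 39k^2 - 232k + 144.
Next, k = -4 is a root, giving the factor (k + 4) and quotient 7k^2 - 67k + 36.
The remaining quadratic factors as (7k - 4)(k - 9).

(7k - 4)(k + 14)(k + 4)(k - 9)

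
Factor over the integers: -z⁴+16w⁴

(2w+z)(2w-z)(4w²+z²)

Write as (4w²)² − (z²)², then factor 4w²-z² once more.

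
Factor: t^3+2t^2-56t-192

Trying the rational-root candidates, t = 8 is a root, so (t-8) is a factor; dividing leaves t^2+10t+24.
The remaining quadratic factors as (t+4)(t+6).

(t+4)(t+6)(t-8)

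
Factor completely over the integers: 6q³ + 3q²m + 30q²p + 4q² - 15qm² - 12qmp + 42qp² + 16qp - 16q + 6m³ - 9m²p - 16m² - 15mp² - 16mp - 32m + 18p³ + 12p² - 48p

Group: 2q(3q² + 3qm + 12qp - 4q - 6m² - 3mp - 8m + 9p² - 12p) + (-m + 2p + 4)(3q² + 3qm + 12qp - 4q - 6m² - 3mp - 8m + 9p² - 12p); both groups contain (3q² + 3qm + 12qp - 4q - 6m² - 3mp - 8m + 9p² - 12p), so (2q - m + 2p + 4) is a factor with cofactor 3q² + 3qm + 12qp - 4q - 6m² - 3mp - 8m + 9p² - 12p.
The cofactor groups again: 3q² + 3qm + 12qp - 4q - 6m² - 3mp - 8m + 9p² - 12p = q(3q - 3m + 3p - 4) + (2m + 3p)(3q - 3m + 3p - 4); both groups contain (3q - 3m + 3p - 4), giving (q + 2m + 3p)(3q - 3m + 3p - 4).

(3q - 3m + 3p - 4)(2q - m + 2p + 4)(q + 2m + 3p)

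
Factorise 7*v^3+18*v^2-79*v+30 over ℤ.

(7*v-3)*(v+5)*(v-2)

Trying the rational-root candidates, v = 2 is a root, so (v-2) divides it; the quotient is 7*v^2+32*v-15.
The remaining quadratic factors as (v+5)(7*v-3).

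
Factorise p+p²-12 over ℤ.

(p+4)(p-3)

Two integers with product -12 and sum 1 are 4 and -3.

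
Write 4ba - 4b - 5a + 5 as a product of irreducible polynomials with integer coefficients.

(4b - 5)(a - 1)

Group as (4ba - 4b) + (-5a + 5) = 4b(a - 1) - 5(a - 1).
Both groups share the factor (a - 1).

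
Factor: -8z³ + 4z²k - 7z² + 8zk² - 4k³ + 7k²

-(8z - 4k + 7)(z - k)(z + k)

Group: z(-8z² + 12zk - 7z - 4k² + 7k) + k(-8z² + 12zk - 7z - 4k² + 7k); both groups contain (-8z² + 12zk - 7z - 4k² + 7k), so (z + k) is a factor with cofactor -8z² + 12zk - 7z - 4k² + 7k.
The cofactor groups again: -8z² + 12zk - 7z - 4k² + 7k = -8z(z - k) + (4k - 7)(z - k); both groups contain (z - k), giving -(8z - 4k + 7)(z - k).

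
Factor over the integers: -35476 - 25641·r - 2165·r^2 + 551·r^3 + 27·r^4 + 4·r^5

(4·r + 7)·(r + 4)·(r - 7)·(r^2 + 8·r + 181)

Among the possible rational roots, r = 7 is a root, giving the factor (r - 7) and quotient 4·r^4 + 55·r^3 + 936·r^2 + 4387·r + 5068.
Next, r = -7/4 is a root, giving the factor (4·r + 7) and quotient r^3 + 12·r^2 + 213·r + 724.
Next, r = -4 is a root, so (r + 4) divides it; the quotient is r^2 + 8·r + 181.
The quadratic r^2 + 8·r + 181 has discriminant -660 < 0 and is irreducible over ℤ.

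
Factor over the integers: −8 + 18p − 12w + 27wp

Group as (27wp − 12w) + (18p − 8) = 3w(9p − 4) + 2(9p − 4).
Both groups share the factor (9p − 4).

(3w + 2)(9p − 4)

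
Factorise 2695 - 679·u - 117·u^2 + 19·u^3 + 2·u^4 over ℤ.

Testing divisors of the constant over divisors of the leading coefficient, u = -7 is a root, giving the factor (u + 7) and quotient 2·u^3 + 5·u^2 - 152·u + 385.
Next, u = 5 is a root, so (u - 5) is a factor; dividing leaves 2·u^2 + 15·u - 77.
The remaining quadratic factors as (u + 11)(2·u - 7).

(2·u - 7)·(u + 11)·(u + 7)·(u - 5)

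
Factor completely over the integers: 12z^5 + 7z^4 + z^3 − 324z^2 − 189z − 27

(3z + 1)(4z + 1)(z − 3)(z^2 + 3z + 9)

Testing divisors of the constant over divisors of the leading coefficient, z = −1/3 is a root, so (3z + 1) is a factor; dividing leaves 4z^4 + z^3 − 108z − 27.
Next, z = −1/4 is a root, so (4z + 1) divides it; the quotient is z^3 − 27.
Then z = 3 is a root, so (z − 3) divides it; the quotient is z^2 + 3z + 9.
The quadratic z^2 + 3z + 9 has discriminant −27 < 0 and is irreducible over ℤ.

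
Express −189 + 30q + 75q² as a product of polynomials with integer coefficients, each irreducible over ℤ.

3(5q + 9)(5q − 7)

Pull out the common factor 3, then factor the remaining trinomial.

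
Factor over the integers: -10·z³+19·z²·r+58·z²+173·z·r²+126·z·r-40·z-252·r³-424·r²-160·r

-(5·z-7·r-4)·(2·z-9·r-10)·(z+4·r)

Group: 5·z·(-2·z²+z·r+10·z+36·r²+40·r) + (-7·r-4)·(-2·z²+z·r+10·z+36·r²+40·r); both groups contain (-2·z²+z·r+10·z+36·r²+40·r), so (5·z-7·r-4) is a factor with cofactor -2·z²+z·r+10·z+36·r²+40·r.
The cofactor groups again: -2·z²+z·r+10·z+36·r²+40·r = -z·(2·z-9·r-10) - 4·r·(2·z-9·r-10); both groups contain (2·z-9·r-10), giving -(z+4·r)·(2·z-9·r-10).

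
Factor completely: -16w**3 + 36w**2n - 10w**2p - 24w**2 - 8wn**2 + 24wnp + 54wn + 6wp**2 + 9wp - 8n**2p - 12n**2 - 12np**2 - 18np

-(w - 2n)(8w - 2n - 3p)(2w + 2p + 3)

Group: 8w(-2w**2 + 4wn - 2wp - 3w + 4np + 6n) + (-2n - 3p)(-2w**2 + 4wn - 2wp - 3w + 4np + 6n); both groups contain (-2w**2 + 4wn - 2wp - 3w + 4np + 6n), so (8w - 2n - 3p) is a factor with cofactor -2w**2 + 4wn - 2wp - 3w + 4np + 6n.
The cofactor groups again: -2w**2 + 4wn - 2wp - 3w + 4np + 6n = -w(2w + 2p + 3) + 2n(2w + 2p + 3); both groups contain (2w + 2p + 3), giving -(w - 2n)(2w + 2p + 3).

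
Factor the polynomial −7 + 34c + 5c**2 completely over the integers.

(5c − 1)(c + 7)

Need a pair with product 5·(−7) = −35 and sum 34: that's −1 and 35.
Split the middle term: 5c**2 − c + 35c − 7 = c(5c − 1) + 7(5c − 1).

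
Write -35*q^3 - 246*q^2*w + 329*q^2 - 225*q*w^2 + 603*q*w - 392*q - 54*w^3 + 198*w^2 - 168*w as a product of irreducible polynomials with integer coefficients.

Group: 7*q*(-5*q^2 - 33*q*w + 47*q - 18*w^2 + 66*w - 56) + 3*w*(-5*q^2 - 33*q*w + 47*q - 18*w^2 + 66*w - 56); both groups contain (-5*q^2 - 33*q*w + 47*q - 18*w^2 + 66*w - 56), so (7*q + 3*w) is a factor with cofactor -5*q^2 - 33*q*w + 47*q - 18*w^2 + 66*w - 56.
The cofactor groups again: -5*q^2 - 33*q*w + 47*q - 18*w^2 + 66*w - 56 = -5*q*(q + 6*w - 8) + (-3*w + 7)*(q + 6*w - 8); both groups contain (q + 6*w - 8), giving -(5*q + 3*w - 7)*(q + 6*w - 8).

-(5*q + 3*w - 7)*(7*q + 3*w)*(q + 6*w - 8)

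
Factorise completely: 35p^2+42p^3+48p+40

Group as (42p^3+48p) + (35p^2+40) = 6p(7p^2+8) + 5(7p^2+8).
Both groups share the factor (7p^2+8).

(6p+5)(7p^2+8)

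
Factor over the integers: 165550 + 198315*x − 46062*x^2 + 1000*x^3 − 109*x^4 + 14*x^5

By the rational root theorem, x = −5/7 is a root, giving the factor (7*x + 5) and quotient 2*x^4 − 17*x^3 + 155*x^2 − 6691*x + 33110.
Next, x = 11/2 is a root, so (2*x − 11) is a factor; dividing leaves x^3 − 3*x^2 + 61*x − 3010.
Then x = 14 is a root, giving the factor (x − 14) and quotient x^2 + 11*x + 215.
The quadratic x^2 + 11*x + 215 has discriminant −739 < 0 and is irreducible over ℤ.

(2*x − 11)*(7*x + 5)*(x − 14)*(x^2 + 11*x + 215)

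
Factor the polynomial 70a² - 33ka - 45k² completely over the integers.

-(15k - 14a)(3k + 5a)

Group: -3k(15k - 14a) - 5a(15k - 14a); both groups contain (15k - 14a).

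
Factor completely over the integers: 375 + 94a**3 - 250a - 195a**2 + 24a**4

Among the possible rational roots, a = 3/2 is a root, so (2a - 3) divides it; the quotient is 12a**3 + 65a**2 - 125.
Next, a = 5/4 is a root, so (4a - 5) divides it; the quotient is 3a**2 + 20a + 25.
The remaining quadratic factors as (3a + 5)(a + 5).

(2a - 3)(3a + 5)(4a - 5)(a + 5)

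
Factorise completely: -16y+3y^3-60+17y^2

Testing divisors of the constant over divisors of the leading coefficient, y = -6 is a root, so (y+6) divides it; the quotient is 3y^2-y-10.
The remaining quadratic factors as (3y+5)(y-2).

(3y+5)(y+6)(y-2)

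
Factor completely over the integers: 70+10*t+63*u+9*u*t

(9*u+10)*(t+7)

Group as (9*u*t+63*u) + (10*t+70) = 9*u*(t+7) + 10*(t+7).
Both groups share the factor (t+7).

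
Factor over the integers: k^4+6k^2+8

(k^2+2)(k^2+4)

Substitute u = k^2 to get a quadratic in u, then factor.
k^2+4 is irreducible over ℤ (sum of squares).
k^2+2 is irreducible over ℤ (always positive, so no real roots).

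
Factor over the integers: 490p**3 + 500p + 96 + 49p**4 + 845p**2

Trying the rational-root candidates, p = −8 is a root, giving the factor (p + 8) and quotient 49p**3 + 98p**2 + 61p + 12.
Next, p = −1 is a root, giving the factor (p + 1) and quotient 49p**2 + 49p + 12.
The remaining quadratic factors as (7p + 4)(7p + 3).

(7p + 3)(7p + 4)(p + 1)(p + 8)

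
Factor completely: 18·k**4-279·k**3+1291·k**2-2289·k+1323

(3·k-7)·(6·k-7)·(k-3)·(k-9)

By the rational root theorem, k = 7/3 is a root, so (3·k-7) is a factor; dividing leaves 6·k**3-79·k**2+246·k-189.
Continuing, k = 3 is a root, so (k-3) is a factor; dividing leaves 6·k**2-61·k+63.
The remaining quadratic factors as (k-9)(6·k-7).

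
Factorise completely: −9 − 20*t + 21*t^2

Need a pair with product 21·(−9) = −189 and sum −20: that's 7 and −27.
Split the middle term: 21*t^2 + 7*t − 27*t − 9 = 7*t*(3*t + 1) − 9*(3*t + 1).

(3*t + 1)*(7*t − 9)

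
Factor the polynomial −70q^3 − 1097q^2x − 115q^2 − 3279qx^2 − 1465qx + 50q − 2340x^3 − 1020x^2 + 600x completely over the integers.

Group: 5q(−14q^2 − 183qx + 5q − 180x^2 + 60x) + (13x + 10)(−14q^2 − 183qx + 5q − 180x^2 + 60x); both groups contain (−14q^2 − 183qx + 5q − 180x^2 + 60x), so (5q + 13x + 10) is a factor with cofactor −14q^2 − 183qx + 5q − 180x^2 + 60x.
The cofactor groups again: −14q^2 − 183qx + 5q − 180x^2 + 60x = −q(14q + 15x − 5) − 12x(14q + 15x − 5); both groups contain (14q + 15x − 5), giving −(q + 12x)(14q + 15x − 5).

−(14q + 15x − 5)(5q + 13x + 10)(q + 12x)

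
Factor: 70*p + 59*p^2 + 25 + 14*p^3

(2*p + 5)*(7*p + 5)*(p + 1)

By the rational root theorem, p = −1 is a root, giving the factor (p + 1) and quotient 14*p^2 + 45*p + 25.
The remaining quadratic factors as (2*p + 5)(7*p + 5).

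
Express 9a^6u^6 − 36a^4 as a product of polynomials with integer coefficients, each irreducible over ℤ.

Factor out 9a^4 first: what remains is a^2u^6 − 4.
Recognize a difference of squares with the parts au^3 and 2.

9a^4(au^3 + 2)(au^3 − 2)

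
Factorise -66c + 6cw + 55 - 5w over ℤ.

Group as (6cw - 66c) + (-5w + 55) = 6c(w - 11) - 5(w - 11).
Both groups share the factor (w - 11).

(6c - 5)(w - 11)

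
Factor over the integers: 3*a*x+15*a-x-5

(3*a-1)*(x+5)

Group as (3*a*x+15*a) + (-x-5) = 3*a*(x+5) - (x+5).
Both groups share the factor (x+5).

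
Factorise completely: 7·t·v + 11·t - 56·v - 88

Group as (7·t·v + 11·t) + (-56·v - 88) = t·(7·v + 11) - 8·(7·v + 11).
Both groups share the factor (7·v + 11).

(7·v + 11)·(t - 8)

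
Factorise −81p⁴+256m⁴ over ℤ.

(4m)⁴ − (3p)⁴ = ((4m)² − (3p)²)((4m)² + (3p)²); the first factor splits again, the second (16m²+9p²) is irreducible.

(4m+3p)(4m−3p)(16m²+9p²)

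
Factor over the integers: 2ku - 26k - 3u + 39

(2k - 3)(u - 13)

Group as (2ku - 26k) + (-3u + 39) = 2k(u - 13) - 3(u - 13).
Both groups share the factor (u - 13).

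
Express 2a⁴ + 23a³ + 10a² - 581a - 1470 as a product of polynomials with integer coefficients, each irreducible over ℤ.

Trying the rational-root candidates, a = -7/2 is a root, giving the factor (2a + 7) and quotient a³ + 8a² - 23a - 210.
Next, a = 5 is a root, so (a - 5) divides it; the quotient is a² + 13a + 42.
The remaining quadratic factors as (a + 7)(a + 6).

(2a + 7)(a + 6)(a + 7)(a - 5)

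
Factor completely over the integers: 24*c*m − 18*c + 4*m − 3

Group as (24*c*m − 18*c) + (4*m − 3) = 6*c*(4*m − 3) + (4*m − 3).
Both groups share the factor (4*m − 3).

(4*m − 3)*(6*c + 1)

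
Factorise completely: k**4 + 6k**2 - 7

Substitute u = k**2 to get a quadratic in u, then factor.
k**2 - 1 is a difference of squares.
k**2 + 7 is irreducible over ℤ (always positive, so no real roots).

(k + 1)(k - 1)(k**2 + 7)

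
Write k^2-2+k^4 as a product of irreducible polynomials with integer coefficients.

Substitute u = k^2 to get a quadratic in u, then factor.
k^2-1 is a difference of squares.
k^2+2 is irreducible over ℤ (always positive, so no real roots).

(k+1)(k-1)(k^2+2)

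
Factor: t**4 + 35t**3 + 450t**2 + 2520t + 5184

Trying the rational-root candidates, t = −9 is a root, so (t + 9) divides it; the quotient is t**3 + 26t**2 + 216t + 576.
Next, t = −6 is a root, so (t + 6) is a factor; dividing leaves t**2 + 20t + 96.
The remaining quadratic factors as (t + 12)(t + 8).

(t + 12)(t + 6)(t + 8)(t + 9)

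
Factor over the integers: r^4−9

(r^2+3)(r^2−3)

Substitute u = r^2 to get a quadratic in u, then factor.
r^2+3 is irreducible over ℤ (always positive, so no real roots).
r^2−3 is irreducible over ℤ (3 is not a perfect square).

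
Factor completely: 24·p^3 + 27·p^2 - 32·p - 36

Group as (24·p^3 - 32·p) + (27·p^2 - 36) = 8·p·(3·p^2 - 4) + 9·(3·p^2 - 4).
Both groups share the factor (3·p^2 - 4).

(8·p + 9)·(3·p^2 - 4)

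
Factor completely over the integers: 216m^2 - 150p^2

Pull out the common factor 6; 36m^2 - 25p^2 is a difference of squares.

6(6m + 5p)(6m - 5p)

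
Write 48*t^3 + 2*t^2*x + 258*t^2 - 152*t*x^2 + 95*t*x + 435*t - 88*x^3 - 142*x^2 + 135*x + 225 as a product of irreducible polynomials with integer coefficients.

Group: 3*t*(16*t^2 - 10*t*x + 70*t - 44*x^2 - 5*x + 75) + (2*x + 3)*(16*t^2 - 10*t*x + 70*t - 44*x^2 - 5*x + 75); both groups contain (16*t^2 - 10*t*x + 70*t - 44*x^2 - 5*x + 75), so (3*t + 2*x + 3) is a factor with cofactor 16*t^2 - 10*t*x + 70*t - 44*x^2 - 5*x + 75.
The cofactor groups again: 16*t^2 - 10*t*x + 70*t - 44*x^2 - 5*x + 75 = 8*t*(2*t - 4*x + 5) + (11*x + 15)*(2*t - 4*x + 5); both groups contain (2*t - 4*x + 5), giving (8*t + 11*x + 15)*(2*t - 4*x + 5).

(2*t - 4*x + 5)*(3*t + 2*x + 3)*(8*t + 11*x + 15)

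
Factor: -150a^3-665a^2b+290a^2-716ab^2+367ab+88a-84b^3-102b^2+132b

Group: 5a(-30a^2-49ab-8a-6b^2-12b) + (14b-11)(-30a^2-49ab-8a-6b^2-12b); both groups contain (-30a^2-49ab-8a-6b^2-12b), so (5a+14b-11) is a factor with cofactor -30a^2-49ab-8a-6b^2-12b.
The cofactor groups again: -30a^2-49ab-8a-6b^2-12b = -15a(2a+3b) + (-2b-4)(2a+3b); both groups contain (2a+3b), giving -(15a+2b+4)(2a+3b).

-(15a+2b+4)(2a+3b)(5a+14b-11)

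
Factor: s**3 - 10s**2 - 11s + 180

(s + 4)(s - 5)(s - 9)

By the rational root theorem, s = -4 is a root, so (s + 4) divides it; the quotient is s**2 - 14s + 45.
The remaining quadratic factors as (s - 5)(s - 9).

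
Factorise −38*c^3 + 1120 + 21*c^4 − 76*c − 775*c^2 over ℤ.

(3*c + 4)*(7*c − 8)*(c + 5)*(c − 7)

By the rational root theorem, c = −4/3 is a root, so (3*c + 4) is a factor; dividing leaves 7*c^3 − 22*c^2 − 229*c + 280.
Next, c = 7 is a root, so (c − 7) divides it; the quotient is 7*c^2 + 27*c − 40.
The remaining quadratic factors as (c + 5)(7*c − 8).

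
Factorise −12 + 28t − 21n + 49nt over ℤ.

Group as (49nt − 21n) + (28t − 12) = 7n(7t − 3) + 4(7t − 3).
Both groups share the factor (7t − 3).

(7n + 4)(7t − 3)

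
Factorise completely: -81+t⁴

Difference of squares twice: with A = t and B = 3, A⁴ − B⁴ = (A² − B²)(A² + B²), and A² − B² factors again.

(t+3)·(t-3)·(t²+9)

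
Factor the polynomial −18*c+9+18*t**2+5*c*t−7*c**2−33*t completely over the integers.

−(7*c+9*t−3)*(c−2*t+3)

Group: −c*(7*c+9*t−3) + (2*t−3)*(7*c+9*t−3); both groups contain (7*c+9*t−3).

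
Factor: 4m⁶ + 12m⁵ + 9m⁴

m⁴(2m + 3)²

Factor out m⁴ first: what remains is 4m² + 12m + 9.
Recognize a perfect-square trinomial with the parts 3 and 2m.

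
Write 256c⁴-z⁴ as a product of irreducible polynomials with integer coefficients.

(4c+z)(4c-z)(16c²+z²)

Write as (16c²)² − (z²)², then factor 16c²-z² once more.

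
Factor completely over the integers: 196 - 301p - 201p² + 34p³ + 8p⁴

Trying the rational-root candidates, p = -7 is a root, giving the factor (p + 7) and quotient 8p³ - 22p² - 47p + 28.
Then p = 4 is a root, so (p - 4) divides it; the quotient is 8p² + 10p - 7.
The remaining quadratic factors as (2p - 1)(4p + 7).

(2p - 1)(4p + 7)(p + 7)(p - 4)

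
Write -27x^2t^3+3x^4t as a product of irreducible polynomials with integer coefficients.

Pull out the common factor 3x^2t; x^2-9t^2 is a difference of squares.

3tx^2(x-3t)(x+3t)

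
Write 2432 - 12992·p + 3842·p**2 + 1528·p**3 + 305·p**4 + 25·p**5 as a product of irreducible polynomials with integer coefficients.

By the rational root theorem, p = 1/5 is a root, so (5·p - 1) is a factor; dividing leaves 5·p**4 + 62·p**3 + 318·p**2 + 832·p - 2432.
Then p = -8 is a root, giving the factor (p + 8) and quotient 5·p**3 + 22·p**2 + 142·p - 304.
Continuing, p = 8/5 is a root, so (5·p - 8) is a factor; dividing leaves p**2 + 6·p + 38.
The quadratic p**2 + 6·p + 38 has discriminant -116 < 0 and is irreducible over ℤ.

(5·p - 1)·(5·p - 8)·(p + 8)·(p**2 + 6·p + 38)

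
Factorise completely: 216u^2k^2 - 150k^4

6k^2(6u - 5k)(6u + 5k)

Every term has a factor of 6k^2. Then 36u^2 - 25k^2 = (6u)² − (5k)².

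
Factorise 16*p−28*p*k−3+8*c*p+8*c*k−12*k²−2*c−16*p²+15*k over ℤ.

Group: 4*p*(2*c−4*p−3*k+3) + (4*k−1)*(2*c−4*p−3*k+3); both groups contain (2*c−4*p−3*k+3).

(2*c−4*p−3*k+3)*(4*p+4*k−1)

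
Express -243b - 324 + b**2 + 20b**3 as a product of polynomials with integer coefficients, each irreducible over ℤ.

(4b + 9)(5b + 9)(b - 4)

Trying the rational-root candidates, b = -9/4 is a root, so (4b + 9) is a factor; dividing leaves 5b**2 - 11b - 36.
The remaining quadratic factors as (5b + 9)(b - 4).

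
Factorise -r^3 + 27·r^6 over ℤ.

Pull out the common factor r^3, leaving 27·r^3 - 1.
Recognize a difference of cubes with the parts 3·r and 1.

r^3·(3·r - 1)·(9·r^2 + 3·r + 1)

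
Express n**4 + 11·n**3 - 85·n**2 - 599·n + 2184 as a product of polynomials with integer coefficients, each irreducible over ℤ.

Testing divisors of the constant over divisors of the leading coefficient, n = -13 is a root, so (n + 13) is a factor; dividing leaves n**3 - 2·n**2 - 59·n + 168.
Continuing, n = 3 is a root, giving the factor (n - 3) and quotient n**2 + n - 56.
The remaining quadratic factors as (n - 7)(n + 8).

(n + 13)·(n + 8)·(n - 3)·(n - 7)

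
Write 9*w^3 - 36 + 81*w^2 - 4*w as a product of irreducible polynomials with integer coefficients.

(3*w + 2)*(3*w - 2)*(w + 9)

Group as (9*w^3 - 4*w) + (81*w^2 - 36) = w*(9*w^2 - 4) + 9*(9*w^2 - 4).
Both groups share the factor (9*w^2 - 4).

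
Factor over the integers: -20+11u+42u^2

(6u+5)(7u-4)

Need a pair with product 42·(-20) = -840 and sum 11: that's 35 and -24.
Split the middle term: 42u^2+35u - 24u-20 = 7u(6u+5) - 4(6u+5).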